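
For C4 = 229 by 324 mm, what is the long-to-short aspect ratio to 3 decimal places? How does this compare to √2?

324 / 229 = 1.415
Matches √2 ≈ 1.414 — the ISO 216 defining ratio.

1.415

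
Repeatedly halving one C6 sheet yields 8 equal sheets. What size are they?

C9

8 = 2^3, so 3 halving steps.
C6 → C7 → … → C9 after 3 steps.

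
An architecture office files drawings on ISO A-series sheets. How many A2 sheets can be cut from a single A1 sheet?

2

A1 = 594 × 841 mm; A2 = 420 × 594 mm.
Each halving step doubles the count; 1 step from A1 to A2.
2^1 = 2.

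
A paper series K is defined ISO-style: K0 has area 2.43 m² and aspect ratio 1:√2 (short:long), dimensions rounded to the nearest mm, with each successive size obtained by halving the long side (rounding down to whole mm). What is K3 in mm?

Let K0's short side be w mm. w · w√2 = 2.43 m² = 2,430,000 mm², so w ≈ 1310.8 mm and w√2 ≈ 1853.8 mm → K0 = 1311 × 1854 mm.
K1: ⌊1854/2⌋ × 1311 = 927 × 1311 mm
K2: ⌊1311/2⌋ × 927 = 655 × 927 mm
K3: ⌊927/2⌋ × 655 = 463 × 655 mm

463 × 655 mm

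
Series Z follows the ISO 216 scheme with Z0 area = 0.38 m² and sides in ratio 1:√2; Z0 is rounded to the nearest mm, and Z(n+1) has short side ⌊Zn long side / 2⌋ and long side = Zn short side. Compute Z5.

91 × 129 mm

Let Z0's short side be w mm. w · w√2 = 0.38 m² = 380,000 mm², so w ≈ 518.4 mm and w√2 ≈ 733.1 mm → Z0 = 518 × 733 mm.
Z1: ⌊733/2⌋ × 518 = 366 × 518 mm
Z2: ⌊518/2⌋ × 366 = 259 × 366 mm
Z3: ⌊366/2⌋ × 259 = 183 × 259 mm
Z4: ⌊259/2⌋ × 183 = 129 × 183 mm
Z5: ⌊183/2⌋ × 129 = 91 × 129 mm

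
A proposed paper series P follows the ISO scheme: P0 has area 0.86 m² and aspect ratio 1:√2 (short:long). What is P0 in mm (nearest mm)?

780 × 1103 mm

Let the short side be w mm. Then w · w√2 = 0.86 m² = 860,000 mm².
w² = 860,000/√2, so w ≈ 779.8 mm; long side = w√2 ≈ 1102.8 mm.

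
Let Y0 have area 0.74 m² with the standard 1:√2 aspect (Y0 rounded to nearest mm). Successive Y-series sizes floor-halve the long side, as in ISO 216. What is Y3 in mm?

255 × 361 mm

Let Y0's short side be w mm. w · w√2 = 0.74 m² = 740,000 mm², so w ≈ 723.4 mm and w√2 ≈ 1023.0 mm → Y0 = 723 × 1023 mm.
Y1: ⌊1023/2⌋ × 723 = 511 × 723 mm
Y2: ⌊723/2⌋ × 511 = 361 × 511 mm
Y3: ⌊511/2⌋ × 361 = 255 × 361 mm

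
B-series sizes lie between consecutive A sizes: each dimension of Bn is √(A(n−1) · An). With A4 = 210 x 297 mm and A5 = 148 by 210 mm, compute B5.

176 × 250 mm

Short side: √(210 · 148) = √31080 ≈ 176.3 → 176 mm
Long side: √(297 · 210) = √62370 ≈ 249.7 → 250 mm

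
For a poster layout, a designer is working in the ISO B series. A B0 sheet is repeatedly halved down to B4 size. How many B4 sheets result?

16

Each ISO step halves the sheet: 1 × B0 → 2 × B1 → 4 × B2 → 8 × B3 → …
From B0 to B4 is 4 halving steps: 2^4 = 16.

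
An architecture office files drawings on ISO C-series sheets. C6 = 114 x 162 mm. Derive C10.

C7: ⌊162/2⌋ × 114 = 81 × 114 mm
C8: ⌊114/2⌋ × 81 = 57 × 81 mm
C9: ⌊81/2⌋ × 57 = 40 × 57 mm
C10: ⌊57/2⌋ × 40 = 28 × 40 mm

28 × 40 mm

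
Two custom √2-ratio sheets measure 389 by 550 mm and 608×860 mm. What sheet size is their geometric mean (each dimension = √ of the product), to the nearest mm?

Short side: √(389 · 608) = √236512 ≈ 486.3 → 486 mm
Long side: √(550 · 860) = √473000 ≈ 687.7 → 688 mm

486 × 688 mm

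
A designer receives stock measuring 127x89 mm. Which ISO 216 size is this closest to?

Aspect ratio 127/89 ≈ 1.427 — close to the ISO √2 ≈ 1.414.
In the B-series (B0 = 1000 × 1414 mm): B7 = 88 × 125 mm.
Off by 3 mm total — nearest standard size.

B7 (88 × 125 mm)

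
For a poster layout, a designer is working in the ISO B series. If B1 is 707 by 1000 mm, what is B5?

176 × 250 mm

B2: ⌊1000/2⌋ × 707 = 500 × 707 mm
B3: ⌊707/2⌋ × 500 = 353 × 500 mm
B4: ⌊500/2⌋ × 353 = 250 × 353 mm
B5: ⌊353/2⌋ × 250 = 176 × 250 mm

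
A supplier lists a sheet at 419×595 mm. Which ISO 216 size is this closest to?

Aspect ratio 595/419 ≈ 1.420 — close to the ISO √2 ≈ 1.414.
In the A-series (A0 area = 1 m²): A2 = 420 × 594 mm.
Off by 2 mm total — nearest standard size.

A2 (420 × 594 mm)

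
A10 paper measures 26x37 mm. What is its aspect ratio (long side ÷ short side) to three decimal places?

37 / 26 = 1.423
ISO 216 targets √2 ≈ 1.414; the +0.009 deviation is from mm rounding.

1.423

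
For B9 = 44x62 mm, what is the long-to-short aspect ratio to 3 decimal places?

1.409

62 / 44 = 1.409
ISO 216 targets √2 ≈ 1.414; the -0.005 deviation is from mm rounding.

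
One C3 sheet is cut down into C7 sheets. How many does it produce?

16

Each ISO step halves the sheet: 1 × C3 → 2 × C4 → 4 × C5 → 8 × C6 → …
From C3 to C7 is 4 halving steps: 2^4 = 16.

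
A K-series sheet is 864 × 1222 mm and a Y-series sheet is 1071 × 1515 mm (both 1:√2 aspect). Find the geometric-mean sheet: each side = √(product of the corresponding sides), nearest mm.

Short side: √(864 · 1071) = √925344 ≈ 961.9 → 962 mm
Long side: √(1222 · 1515) = √1851330 ≈ 1360.6 → 1361 mm

962 × 1361 mm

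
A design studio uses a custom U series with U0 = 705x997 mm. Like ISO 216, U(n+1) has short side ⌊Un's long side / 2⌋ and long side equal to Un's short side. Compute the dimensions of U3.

U1 = 498 × 705 mm (from U0 by 1 halving).
U2: ⌊705/2⌋ × 498 = 352 × 498 mm
U3: ⌊498/2⌋ × 352 = 249 × 352 mm

249 × 352 mm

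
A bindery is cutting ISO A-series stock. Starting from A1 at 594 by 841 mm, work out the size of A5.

A2: ⌊841/2⌋ × 594 = 420 × 594 mm
A3: ⌊594/2⌋ × 420 = 297 × 420 mm
A4: ⌊420/2⌋ × 297 = 210 × 297 mm
A5: ⌊297/2⌋ × 210 = 148 × 210 mm

148 × 210 mm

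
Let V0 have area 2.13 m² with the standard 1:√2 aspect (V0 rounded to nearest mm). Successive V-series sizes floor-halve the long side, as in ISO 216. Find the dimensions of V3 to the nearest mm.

Let V0's short side be w mm. w · w√2 = 2.13 m² = 2,130,000 mm², so w ≈ 1227.2 mm and w√2 ≈ 1735.6 mm → V0 = 1227 × 1736 mm.
V1: ⌊1736/2⌋ × 1227 = 868 × 1227 mm
V2: ⌊1227/2⌋ × 868 = 613 × 868 mm
V3: ⌊868/2⌋ × 613 = 434 × 613 mm

434 × 613 mm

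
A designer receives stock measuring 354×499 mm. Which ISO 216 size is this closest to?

B3 (353 × 500 mm)

Aspect ratio 499/354 ≈ 1.410 — close to the ISO √2 ≈ 1.414.
In the B-series (B0 = 1000 × 1414 mm): B3 = 353 × 500 mm.
Off by 2 mm total — nearest standard size.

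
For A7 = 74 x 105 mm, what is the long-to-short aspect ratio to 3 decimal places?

1.419

105 / 74 = 1.419
ISO 216 targets √2 ≈ 1.414; the +0.005 deviation is from mm rounding.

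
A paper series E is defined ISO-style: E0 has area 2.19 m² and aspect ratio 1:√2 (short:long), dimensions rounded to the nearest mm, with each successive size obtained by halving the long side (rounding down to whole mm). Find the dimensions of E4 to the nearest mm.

Let E0's short side be w mm. w · w√2 = 2.19 m² = 2,190,000 mm², so w ≈ 1244.4 mm and w√2 ≈ 1759.9 mm → E0 = 1244 × 1760 mm.
E1: ⌊1760/2⌋ × 1244 = 880 × 1244 mm
E2: ⌊1244/2⌋ × 880 = 622 × 880 mm
E3: ⌊880/2⌋ × 622 = 440 × 622 mm
E4: ⌊622/2⌋ × 440 = 311 × 440 mm

311 × 440 mm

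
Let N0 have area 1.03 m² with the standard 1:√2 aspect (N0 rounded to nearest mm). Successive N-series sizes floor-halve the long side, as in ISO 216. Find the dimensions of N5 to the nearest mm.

Let N0's short side be w mm. w · w√2 = 1.03 m² = 1,030,000 mm², so w ≈ 853.4 mm and w√2 ≈ 1206.9 mm → N0 = 853 × 1207 mm.
N1: ⌊1207/2⌋ × 853 = 603 × 853 mm
N2: ⌊853/2⌋ × 603 = 426 × 603 mm
N3: ⌊603/2⌋ × 426 = 301 × 426 mm
N4: ⌊426/2⌋ × 301 = 213 × 301 mm
N5: ⌊301/2⌋ × 213 = 150 × 213 mm

150 × 213 mm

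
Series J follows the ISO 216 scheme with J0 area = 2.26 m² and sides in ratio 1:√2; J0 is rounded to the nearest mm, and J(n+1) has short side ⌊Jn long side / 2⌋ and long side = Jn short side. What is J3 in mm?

Let J0's short side be w mm. w · w√2 = 2.26 m² = 2,260,000 mm², so w ≈ 1264.1 mm and w√2 ≈ 1787.8 mm → J0 = 1264 × 1788 mm.
J1: ⌊1788/2⌋ × 1264 = 894 × 1264 mm
J2: ⌊1264/2⌋ × 894 = 632 × 894 mm
J3: ⌊894/2⌋ × 632 = 447 × 632 mm

447 × 632 mm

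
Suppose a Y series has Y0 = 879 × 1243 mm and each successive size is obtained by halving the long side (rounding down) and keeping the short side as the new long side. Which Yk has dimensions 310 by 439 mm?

Y0: 879 × 1243 mm
Y1: 621 × 879 mm
Y2: 439 × 621 mm
Y3: 310 × 439 mm
Y4: 219 × 310 mm
→ matches Y3.

Y3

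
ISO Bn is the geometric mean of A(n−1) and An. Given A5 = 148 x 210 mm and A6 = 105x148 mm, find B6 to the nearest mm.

125 × 176 mm

Short side: √(148 · 105) = √15540 ≈ 124.7 → 125 mm
Long side: √(210 · 148) = √31080 ≈ 176.3 → 176 mm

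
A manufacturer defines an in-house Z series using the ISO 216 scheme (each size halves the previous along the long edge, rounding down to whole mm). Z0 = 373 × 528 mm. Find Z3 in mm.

Z1: ⌊528/2⌋ × 373 = 264 × 373 mm
Z2: ⌊373/2⌋ × 264 = 186 × 264 mm
Z3: ⌊264/2⌋ × 186 = 132 × 186 mm

132 × 186 mm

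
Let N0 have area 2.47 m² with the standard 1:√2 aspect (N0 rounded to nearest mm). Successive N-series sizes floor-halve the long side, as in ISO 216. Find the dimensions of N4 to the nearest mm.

Let N0's short side be w mm. w · w√2 = 2.47 m² = 2,470,000 mm², so w ≈ 1321.6 mm and w√2 ≈ 1869.0 mm → N0 = 1322 × 1869 mm.
N1: ⌊1869/2⌋ × 1322 = 934 × 1322 mm
N2: ⌊1322/2⌋ × 934 = 661 × 934 mm
N3: ⌊934/2⌋ × 661 = 467 × 661 mm
N4: ⌊661/2⌋ × 467 = 330 × 467 mm

330 × 467 mm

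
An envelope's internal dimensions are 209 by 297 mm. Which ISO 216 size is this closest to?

A4 (210 × 297 mm)

Aspect ratio 297/209 ≈ 1.421 — close to the ISO √2 ≈ 1.414.
In the A-series (A0 area = 1 m²): A4 = 210 × 297 mm.
Off by 1 mm total — nearest standard size.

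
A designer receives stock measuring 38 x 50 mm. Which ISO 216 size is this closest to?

A9 (37 × 52 mm)

Aspect ratio 50/38 ≈ 1.316 (ISO target is √2 ≈ 1.414).
In the A-series (A0 area = 1 m²): A9 = 37 × 52 mm.
Off by 3 mm total — nearest standard size.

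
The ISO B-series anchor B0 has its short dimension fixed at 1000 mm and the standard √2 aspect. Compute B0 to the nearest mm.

1000 × 1414 mm

Short side = 1000 mm; long side = 1000√2 ≈ 1414.2 mm.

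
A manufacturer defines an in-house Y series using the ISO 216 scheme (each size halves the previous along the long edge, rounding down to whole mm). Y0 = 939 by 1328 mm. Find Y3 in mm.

332 × 469 mm

Y1: ⌊1328/2⌋ × 939 = 664 × 939 mm
Y2: ⌊939/2⌋ × 664 = 469 × 664 mm
Y3: ⌊664/2⌋ × 469 = 332 × 469 mm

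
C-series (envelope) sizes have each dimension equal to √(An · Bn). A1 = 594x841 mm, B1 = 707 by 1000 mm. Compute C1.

Short side: √(594 · 707) = √419958 ≈ 648.0 → 648 mm
Long side: √(841 · 1000) = √841000 ≈ 917.1 → 917 mm

648 × 917 mm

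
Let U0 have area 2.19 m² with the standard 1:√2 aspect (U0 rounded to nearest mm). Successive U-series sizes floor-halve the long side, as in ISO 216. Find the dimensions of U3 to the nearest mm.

440 × 622 mm

Let U0's short side be w mm. w · w√2 = 2.19 m² = 2,190,000 mm², so w ≈ 1244.4 mm and w√2 ≈ 1759.9 mm → U0 = 1244 × 1760 mm.
U1: ⌊1760/2⌋ × 1244 = 880 × 1244 mm
U2: ⌊1244/2⌋ × 880 = 622 × 880 mm
U3: ⌊880/2⌋ × 622 = 440 × 622 mm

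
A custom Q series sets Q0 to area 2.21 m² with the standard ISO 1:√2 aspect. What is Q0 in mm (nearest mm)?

1250 × 1768 mm

Let the short side be w mm. Then w · w√2 = 2.21 m² = 2,210,000 mm².
w² = 2,210,000/√2, so w ≈ 1250.1 mm; long side = w√2 ≈ 1767.9 mm.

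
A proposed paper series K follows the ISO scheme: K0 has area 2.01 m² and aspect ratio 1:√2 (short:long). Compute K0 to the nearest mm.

1192 × 1686 mm

Let the short side be w mm. Then w · w√2 = 2.01 m² = 2,010,000 mm².
w² = 2,010,000/√2, so w ≈ 1192.2 mm; long side = w√2 ≈ 1686.0 mm.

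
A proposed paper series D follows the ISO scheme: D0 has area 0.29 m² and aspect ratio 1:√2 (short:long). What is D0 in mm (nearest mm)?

453 × 640 mm

Let the short side be w mm. Then w · w√2 = 0.29 m² = 290,000 mm².
w² = 290,000/√2, so w ≈ 452.8 mm; long side = w√2 ≈ 640.4 mm.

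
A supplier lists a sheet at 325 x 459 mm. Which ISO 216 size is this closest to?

C3 (324 × 458 mm)

Aspect ratio 459/325 ≈ 1.412 — close to the ISO √2 ≈ 1.414.
In the C-series (envelope sizes, between A and B): C3 = 324 × 458 mm.
Off by 2 mm total — nearest standard size.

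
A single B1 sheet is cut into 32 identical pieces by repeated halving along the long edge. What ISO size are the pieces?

B6

32 = 2^5, so 5 halving steps.
B1 → B2 → … → B6 after 5 steps.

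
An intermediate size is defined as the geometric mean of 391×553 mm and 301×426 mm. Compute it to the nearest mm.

343 × 485 mm

Short side: √(391 · 301) = √117691 ≈ 343.1 → 343 mm
Long side: √(553 · 426) = √235578 ≈ 485.4 → 485 mm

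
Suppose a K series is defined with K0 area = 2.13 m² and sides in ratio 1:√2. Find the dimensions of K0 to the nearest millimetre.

1227 × 1736 mm

Let the short side be w mm. Then w · w√2 = 2.13 m² = 2,130,000 mm².
w² = 2,130,000/√2, so w ≈ 1227.2 mm; long side = w√2 ≈ 1735.6 mm.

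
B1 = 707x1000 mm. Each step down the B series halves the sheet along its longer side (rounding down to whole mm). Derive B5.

176 × 250 mm

B2: ⌊1000/2⌋ × 707 = 500 × 707 mm
B3: ⌊707/2⌋ × 500 = 353 × 500 mm
B4: ⌊500/2⌋ × 353 = 250 × 353 mm
B5: ⌊353/2⌋ × 250 = 176 × 250 mm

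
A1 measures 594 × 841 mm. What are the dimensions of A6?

A2: ⌊841/2⌋ × 594 = 420 × 594 mm
A3: ⌊594/2⌋ × 420 = 297 × 420 mm
A4: ⌊420/2⌋ × 297 = 210 × 297 mm
A5: ⌊297/2⌋ × 210 = 148 × 210 mm
A6: ⌊210/2⌋ × 148 = 105 × 148 mm

105 × 148 mm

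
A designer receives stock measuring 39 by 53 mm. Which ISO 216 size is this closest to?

Aspect ratio 53/39 ≈ 1.359 (ISO target is √2 ≈ 1.414).
In the A-series (A0 area = 1 m²): A9 = 37 × 52 mm.
Off by 3 mm total — nearest standard size.

A9 (37 × 52 mm)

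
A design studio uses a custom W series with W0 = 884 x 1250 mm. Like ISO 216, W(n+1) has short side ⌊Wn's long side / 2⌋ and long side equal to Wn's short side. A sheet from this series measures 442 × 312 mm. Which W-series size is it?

W0: 884 × 1250 mm
W1: 625 × 884 mm
W2: 442 × 625 mm
W3: 312 × 442 mm
W4: 221 × 312 mm
→ matches W3.

W3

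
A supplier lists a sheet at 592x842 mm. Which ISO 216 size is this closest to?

Aspect ratio 842/592 ≈ 1.422 — close to the ISO √2 ≈ 1.414.
In the A-series (A0 area = 1 m²): A1 = 594 × 841 mm.
Off by 3 mm total — nearest standard size.

A1 (594 × 841 mm)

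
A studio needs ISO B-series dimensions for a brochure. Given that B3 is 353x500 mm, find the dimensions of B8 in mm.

62 × 88 mm

B4: ⌊500/2⌋ × 353 = 250 × 353 mm
B5: ⌊353/2⌋ × 250 = 176 × 250 mm
B6: ⌊250/2⌋ × 176 = 125 × 176 mm
B7: ⌊176/2⌋ × 125 = 88 × 125 mm
B8: ⌊125/2⌋ × 88 = 62 × 88 mm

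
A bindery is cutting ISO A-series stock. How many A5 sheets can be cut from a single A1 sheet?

A1 = 594 × 841 mm; A5 = 148 × 210 mm.
Each halving step doubles the count; 4 steps from A1 to A5.
2^4 = 16.

16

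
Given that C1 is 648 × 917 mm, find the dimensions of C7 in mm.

C2: ⌊917/2⌋ × 648 = 458 × 648 mm
C3: ⌊648/2⌋ × 458 = 324 × 458 mm
C4: ⌊458/2⌋ × 324 = 229 × 324 mm
C5: ⌊324/2⌋ × 229 = 162 × 229 mm
C6: ⌊229/2⌋ × 162 = 114 × 162 mm
C7: ⌊162/2⌋ × 114 = 81 × 114 mm

81 × 114 mm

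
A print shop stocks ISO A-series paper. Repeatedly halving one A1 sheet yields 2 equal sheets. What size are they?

2 = 2^1, so 1 halving step.
A1 → A2 → … → A2 after 1 step.

A2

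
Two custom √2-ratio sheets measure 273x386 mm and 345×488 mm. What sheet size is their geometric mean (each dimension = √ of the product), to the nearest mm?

307 × 434 mm

Short side: √(273 · 345) = √94185 ≈ 306.9 → 307 mm
Long side: √(386 · 488) = √188368 ≈ 434.0 → 434 mm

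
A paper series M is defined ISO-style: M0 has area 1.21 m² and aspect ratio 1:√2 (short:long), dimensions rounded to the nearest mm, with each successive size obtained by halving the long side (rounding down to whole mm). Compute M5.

Let M0's short side be w mm. w · w√2 = 1.21 m² = 1,210,000 mm², so w ≈ 925.0 mm and w√2 ≈ 1308.1 mm → M0 = 925 × 1308 mm.
M1: ⌊1308/2⌋ × 925 = 654 × 925 mm
M2: ⌊925/2⌋ × 654 = 462 × 654 mm
M3: ⌊654/2⌋ × 462 = 327 × 462 mm
M4: ⌊462/2⌋ × 327 = 231 × 327 mm
M5: ⌊327/2⌋ × 231 = 163 × 231 mm

163 × 231 mm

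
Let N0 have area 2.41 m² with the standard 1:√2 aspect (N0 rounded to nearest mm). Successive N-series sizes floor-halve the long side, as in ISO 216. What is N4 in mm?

Let N0's short side be w mm. w · w√2 = 2.41 m² = 2,410,000 mm², so w ≈ 1305.4 mm and w√2 ≈ 1846.1 mm → N0 = 1305 × 1846 mm.
N1: ⌊1846/2⌋ × 1305 = 923 × 1305 mm
N2: ⌊1305/2⌋ × 923 = 652 × 923 mm
N3: ⌊923/2⌋ × 652 = 461 × 652 mm
N4: ⌊652/2⌋ × 461 = 326 × 461 mm

326 × 461 mm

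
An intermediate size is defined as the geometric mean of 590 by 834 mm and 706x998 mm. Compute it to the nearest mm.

Short side: √(590 · 706) = √416540 ≈ 645.4 → 645 mm
Long side: √(834 · 998) = √832332 ≈ 912.3 → 912 mm

645 × 912 mm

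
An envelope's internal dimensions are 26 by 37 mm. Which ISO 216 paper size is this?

Aspect ratio 37/26 ≈ 1.423 — close to the ISO √2 ≈ 1.414.
In the A-series (A0 area = 1 m²): A10 = 26 × 37 mm.

A10 (26 × 37 mm)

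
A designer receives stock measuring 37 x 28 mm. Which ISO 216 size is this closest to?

A10 (26 × 37 mm)

Aspect ratio 37/28 ≈ 1.321 (ISO target is √2 ≈ 1.414).
In the A-series (A0 area = 1 m²): A10 = 26 × 37 mm.
Off by 2 mm total — nearest standard size.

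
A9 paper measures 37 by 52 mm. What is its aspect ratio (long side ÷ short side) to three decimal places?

1.405

52 / 37 = 1.405
ISO 216 targets √2 ≈ 1.414; the -0.009 deviation is from mm rounding.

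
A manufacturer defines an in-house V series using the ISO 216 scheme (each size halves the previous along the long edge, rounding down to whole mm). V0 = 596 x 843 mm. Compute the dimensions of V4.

149 × 210 mm

V1 = 421 × 596 mm (from V0 by 1 halving).
V2: ⌊596/2⌋ × 421 = 298 × 421 mm
V3: ⌊421/2⌋ × 298 = 210 × 298 mm
V4: ⌊298/2⌋ × 210 = 149 × 210 mm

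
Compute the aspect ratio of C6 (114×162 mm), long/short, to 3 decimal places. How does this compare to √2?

1.421

162 / 114 = 1.421
ISO 216 targets √2 ≈ 1.414; the +0.007 deviation is from mm rounding.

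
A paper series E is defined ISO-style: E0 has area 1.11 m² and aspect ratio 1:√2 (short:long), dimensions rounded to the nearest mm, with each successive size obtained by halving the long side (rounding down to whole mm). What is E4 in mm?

Let E0's short side be w mm. w · w√2 = 1.11 m² = 1,110,000 mm², so w ≈ 885.9 mm and w√2 ≈ 1252.9 mm → E0 = 886 × 1253 mm.
E1: ⌊1253/2⌋ × 886 = 626 × 886 mm
E2: ⌊886/2⌋ × 626 = 443 × 626 mm
E3: ⌊626/2⌋ × 443 = 313 × 443 mm
E4: ⌊443/2⌋ × 313 = 221 × 313 mm

221 × 313 mm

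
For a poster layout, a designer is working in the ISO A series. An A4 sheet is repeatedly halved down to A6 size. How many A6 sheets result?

4

Each ISO step halves the sheet: 1 × A4 → 2 × A5 → 4 × A6
From A4 to A6 is 2 halving steps: 2^2 = 4.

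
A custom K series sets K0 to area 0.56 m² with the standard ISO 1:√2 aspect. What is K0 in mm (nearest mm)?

Let the short side be w mm. Then w · w√2 = 0.56 m² = 560,000 mm².
w² = 560,000/√2, so w ≈ 629.3 mm; long side = w√2 ≈ 889.9 mm.

629 × 890 mm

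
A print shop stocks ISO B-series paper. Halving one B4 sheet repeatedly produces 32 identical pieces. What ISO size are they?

B9

32 = 2^5, so 5 halving steps.
B4 → B5 → … → B9 after 5 steps.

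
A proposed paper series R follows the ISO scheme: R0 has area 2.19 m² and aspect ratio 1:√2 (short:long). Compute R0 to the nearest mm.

Let the short side be w mm. Then w · w√2 = 2.19 m² = 2,190,000 mm².
w² = 2,190,000/√2, so w ≈ 1244.4 mm; long side = w√2 ≈ 1759.9 mm.

1244 × 1760 mm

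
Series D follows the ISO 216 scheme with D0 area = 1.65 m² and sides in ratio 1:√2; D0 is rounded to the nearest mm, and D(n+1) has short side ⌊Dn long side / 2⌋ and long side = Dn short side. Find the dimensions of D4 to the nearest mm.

270 × 382 mm

Let D0's short side be w mm. w · w√2 = 1.65 m² = 1,650,000 mm², so w ≈ 1080.2 mm and w√2 ≈ 1527.6 mm → D0 = 1080 × 1528 mm.
D1: ⌊1528/2⌋ × 1080 = 764 × 1080 mm
D2: ⌊1080/2⌋ × 764 = 540 × 764 mm
D3: ⌊764/2⌋ × 540 = 382 × 540 mm
D4: ⌊540/2⌋ × 382 = 270 × 382 mm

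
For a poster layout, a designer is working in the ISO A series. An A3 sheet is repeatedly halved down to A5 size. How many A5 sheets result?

Each ISO step halves the sheet: 1 × A3 → 2 × A4 → 4 × A5
From A3 to A5 is 2 halving steps: 2^2 = 4.

4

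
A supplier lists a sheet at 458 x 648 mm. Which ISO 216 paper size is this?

Aspect ratio 648/458 ≈ 1.415 — close to the ISO √2 ≈ 1.414.
In the C-series (envelope sizes, between A and B): C2 = 458 × 648 mm.

C2 (458 × 648 mm)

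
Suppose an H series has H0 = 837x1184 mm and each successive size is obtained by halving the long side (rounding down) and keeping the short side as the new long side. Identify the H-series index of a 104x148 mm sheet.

H6

H0: 837 × 1184 mm
H1: 592 × 837 mm
H2: 418 × 592 mm
H3: 296 × 418 mm
H4: 209 × 296 mm
H5: 148 × 209 mm
H6: 104 × 148 mm
H7: 74 × 104 mm
→ matches H6.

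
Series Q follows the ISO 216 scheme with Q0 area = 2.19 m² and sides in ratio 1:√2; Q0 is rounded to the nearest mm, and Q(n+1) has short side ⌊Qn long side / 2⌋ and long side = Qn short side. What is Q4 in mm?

Let Q0's short side be w mm. w · w√2 = 2.19 m² = 2,190,000 mm², so w ≈ 1244.4 mm and w√2 ≈ 1759.9 mm → Q0 = 1244 × 1760 mm.
Q1: ⌊1760/2⌋ × 1244 = 880 × 1244 mm
Q2: ⌊1244/2⌋ × 880 = 622 × 880 mm
Q3: ⌊880/2⌋ × 622 = 440 × 622 mm
Q4: ⌊622/2⌋ × 440 = 311 × 440 mm

311 × 440 mm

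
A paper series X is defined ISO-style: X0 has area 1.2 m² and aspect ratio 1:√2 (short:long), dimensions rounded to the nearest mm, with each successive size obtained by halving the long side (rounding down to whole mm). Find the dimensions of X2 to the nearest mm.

Let X0's short side be w mm. w · w√2 = 1.2 m² = 1,200,000 mm², so w ≈ 921.2 mm and w√2 ≈ 1302.7 mm → X0 = 921 × 1303 mm.
X1: ⌊1303/2⌋ × 921 = 651 × 921 mm
X2: ⌊921/2⌋ × 651 = 460 × 651 mm

460 × 651 mm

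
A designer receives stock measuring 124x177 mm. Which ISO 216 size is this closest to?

B6 (125 × 176 mm)

Aspect ratio 177/124 ≈ 1.427 — close to the ISO √2 ≈ 1.414.
In the B-series (B0 = 1000 × 1414 mm): B6 = 125 × 176 mm.
Off by 2 mm total — nearest standard size.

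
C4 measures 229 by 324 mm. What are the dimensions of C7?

C5: ⌊324/2⌋ × 229 = 162 × 229 mm
C6: ⌊229/2⌋ × 162 = 114 × 162 mm
C7: ⌊162/2⌋ × 114 = 81 × 114 mm

81 × 114 mm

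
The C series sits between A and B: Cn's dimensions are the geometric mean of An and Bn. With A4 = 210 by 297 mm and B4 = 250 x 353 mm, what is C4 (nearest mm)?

229 × 324 mm

Short side: √(210 · 250) = √52500 ≈ 229.1 → 229 mm
Long side: √(297 · 353) = √104841 ≈ 323.8 → 324 mm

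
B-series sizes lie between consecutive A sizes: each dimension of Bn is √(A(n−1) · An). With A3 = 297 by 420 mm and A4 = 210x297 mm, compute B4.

Short side: √(297 · 210) = √62370 ≈ 249.7 → 250 mm
Long side: √(420 · 297) = √124740 ≈ 353.2 → 353 mm

250 × 353 mm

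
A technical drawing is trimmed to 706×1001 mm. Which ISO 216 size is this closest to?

B1 (707 × 1000 mm)

Aspect ratio 1001/706 ≈ 1.418 — close to the ISO √2 ≈ 1.414.
In the B-series (B0 = 1000 × 1414 mm): B1 = 707 × 1000 mm.
Off by 2 mm total — nearest standard size.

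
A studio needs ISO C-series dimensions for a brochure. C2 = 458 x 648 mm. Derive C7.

C3: ⌊648/2⌋ × 458 = 324 × 458 mm
C4: ⌊458/2⌋ × 324 = 229 × 324 mm
C5: ⌊324/2⌋ × 229 = 162 × 229 mm
C6: ⌊229/2⌋ × 162 = 114 × 162 mm
C7: ⌊162/2⌋ × 114 = 81 × 114 mm

81 × 114 mm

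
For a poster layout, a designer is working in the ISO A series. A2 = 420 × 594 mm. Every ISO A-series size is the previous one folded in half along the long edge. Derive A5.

A3: ⌊594/2⌋ × 420 = 297 × 420 mm
A4: ⌊420/2⌋ × 297 = 210 × 297 mm
A5: ⌊297/2⌋ × 210 = 148 × 210 mm

148 × 210 mm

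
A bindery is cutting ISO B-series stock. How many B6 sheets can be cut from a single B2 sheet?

Each ISO step halves the sheet: 1 × B2 → 2 × B3 → 4 × B4 → 8 × B5 → …
From B2 to B6 is 4 halving steps: 2^4 = 16.

16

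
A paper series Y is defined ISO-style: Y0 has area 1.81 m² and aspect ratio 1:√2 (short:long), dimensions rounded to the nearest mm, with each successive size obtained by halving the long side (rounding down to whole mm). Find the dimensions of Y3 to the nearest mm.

Let Y0's short side be w mm. w · w√2 = 1.81 m² = 1,810,000 mm², so w ≈ 1131.3 mm and w√2 ≈ 1599.9 mm → Y0 = 1131 × 1600 mm.
Y1: ⌊1600/2⌋ × 1131 = 800 × 1131 mm
Y2: ⌊1131/2⌋ × 800 = 565 × 800 mm
Y3: ⌊800/2⌋ × 565 = 400 × 565 mm

400 × 565 mm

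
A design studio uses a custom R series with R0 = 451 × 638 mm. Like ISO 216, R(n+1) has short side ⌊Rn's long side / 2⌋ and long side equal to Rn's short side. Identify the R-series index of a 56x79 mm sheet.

R6

R0: 451 × 638 mm
R1: 319 × 451 mm
R2: 225 × 319 mm
R3: 159 × 225 mm
R4: 112 × 159 mm
R5: 79 × 112 mm
R6: 56 × 79 mm
R7: 39 × 56 mm
→ matches R6.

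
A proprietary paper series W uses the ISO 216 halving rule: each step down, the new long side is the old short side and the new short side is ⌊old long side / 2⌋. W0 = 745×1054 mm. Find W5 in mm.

131 × 186 mm

W1 = 527 × 745 mm (from W0 by 1 halving).
W2: ⌊745/2⌋ × 527 = 372 × 527 mm
W3: ⌊527/2⌋ × 372 = 263 × 372 mm
W4: ⌊372/2⌋ × 263 = 186 × 263 mm
W5: ⌊263/2⌋ × 186 = 131 × 186 mm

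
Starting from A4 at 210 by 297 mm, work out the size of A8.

52 × 74 mm

A5: ⌊297/2⌋ × 210 = 148 × 210 mm
A6: ⌊210/2⌋ × 148 = 105 × 148 mm
A7: ⌊148/2⌋ × 105 = 74 × 105 mm
A8: ⌊105/2⌋ × 74 = 52 × 74 mm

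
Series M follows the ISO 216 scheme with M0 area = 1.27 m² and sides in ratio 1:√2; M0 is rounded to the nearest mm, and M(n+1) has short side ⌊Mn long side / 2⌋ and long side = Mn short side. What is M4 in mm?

Let M0's short side be w mm. w · w√2 = 1.27 m² = 1,270,000 mm², so w ≈ 947.6 mm and w√2 ≈ 1340.2 mm → M0 = 948 × 1340 mm.
M1: ⌊1340/2⌋ × 948 = 670 × 948 mm
M2: ⌊948/2⌋ × 670 = 474 × 670 mm
M3: ⌊670/2⌋ × 474 = 335 × 474 mm
M4: ⌊474/2⌋ × 335 = 237 × 335 mm

237 × 335 mm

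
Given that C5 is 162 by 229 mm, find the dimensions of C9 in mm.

40 × 57 mm

C6: ⌊229/2⌋ × 162 = 114 × 162 mm
C7: ⌊162/2⌋ × 114 = 81 × 114 mm
C8: ⌊114/2⌋ × 81 = 57 × 81 mm
C9: ⌊81/2⌋ × 57 = 40 × 57 mm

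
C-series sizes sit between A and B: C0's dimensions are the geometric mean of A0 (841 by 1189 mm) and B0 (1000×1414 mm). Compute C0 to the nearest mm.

917 × 1297 mm

Short: √(841 · 1000) = √841000 ≈ 917.1 mm.
Long: √(1189 · 1414) = √1681246 ≈ 1296.6 mm.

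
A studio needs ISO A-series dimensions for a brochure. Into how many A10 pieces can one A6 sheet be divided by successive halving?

16

A6 = 105 × 148 mm; A10 = 26 × 37 mm.
Each halving step doubles the count; 4 steps from A6 to A10.
2^4 = 16.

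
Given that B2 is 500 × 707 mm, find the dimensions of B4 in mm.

B3: ⌊707/2⌋ × 500 = 353 × 500 mm
B4: ⌊500/2⌋ × 353 = 250 × 353 mm

250 × 353 mm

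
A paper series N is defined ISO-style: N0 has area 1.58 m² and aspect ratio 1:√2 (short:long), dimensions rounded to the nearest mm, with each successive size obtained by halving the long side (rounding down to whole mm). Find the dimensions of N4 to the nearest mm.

Let N0's short side be w mm. w · w√2 = 1.58 m² = 1,580,000 mm², so w ≈ 1057.0 mm and w√2 ≈ 1494.8 mm → N0 = 1057 × 1495 mm.
N1: ⌊1495/2⌋ × 1057 = 747 × 1057 mm
N2: ⌊1057/2⌋ × 747 = 528 × 747 mm
N3: ⌊747/2⌋ × 528 = 373 × 528 mm
N4: ⌊528/2⌋ × 373 = 264 × 373 mm

264 × 373 mm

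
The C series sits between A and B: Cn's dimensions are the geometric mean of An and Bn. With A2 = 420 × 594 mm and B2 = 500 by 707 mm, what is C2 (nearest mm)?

458 × 648 mm

Short side: √(420 · 500) = √210000 ≈ 458.3 → 458 mm
Long side: √(594 · 707) = √419958 ≈ 648.0 → 648 mm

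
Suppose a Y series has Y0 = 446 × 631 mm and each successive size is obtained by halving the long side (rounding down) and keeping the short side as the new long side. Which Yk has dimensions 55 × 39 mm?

Y0: 446 × 631 mm
Y1: 315 × 446 mm
Y2: 223 × 315 mm
Y3: 157 × 223 mm
Y4: 111 × 157 mm
Y5: 78 × 111 mm
Y6: 55 × 78 mm
Y7: 39 × 55 mm
Y8: 27 × 39 mm
→ matches Y7.

Y7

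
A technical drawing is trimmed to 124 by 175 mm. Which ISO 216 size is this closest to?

Aspect ratio 175/124 ≈ 1.411 — close to the ISO √2 ≈ 1.414.
In the B-series (B0 = 1000 × 1414 mm): B6 = 125 × 176 mm.
Off by 2 mm total — nearest standard size.

B6 (125 × 176 mm)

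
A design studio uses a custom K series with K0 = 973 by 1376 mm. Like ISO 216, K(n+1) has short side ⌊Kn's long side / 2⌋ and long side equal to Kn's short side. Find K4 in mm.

K1: ⌊1376/2⌋ × 973 = 688 × 973 mm
K2: ⌊973/2⌋ × 688 = 486 × 688 mm
K3: ⌊688/2⌋ × 486 = 344 × 486 mm
K4: ⌊486/2⌋ × 344 = 243 × 344 mm

243 × 344 mm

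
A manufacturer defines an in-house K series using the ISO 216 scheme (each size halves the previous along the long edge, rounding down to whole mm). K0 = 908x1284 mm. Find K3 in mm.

K1: ⌊1284/2⌋ × 908 = 642 × 908 mm
K2: ⌊908/2⌋ × 642 = 454 × 642 mm
K3: ⌊642/2⌋ × 454 = 321 × 454 mm

321 × 454 mm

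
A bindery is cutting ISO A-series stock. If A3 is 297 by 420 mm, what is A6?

105 × 148 mm

A4: ⌊420/2⌋ × 297 = 210 × 297 mm
A5: ⌊297/2⌋ × 210 = 148 × 210 mm
A6: ⌊210/2⌋ × 148 = 105 × 148 mm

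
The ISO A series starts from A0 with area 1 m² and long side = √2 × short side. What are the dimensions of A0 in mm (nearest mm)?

Let the short side be w mm. Then the long side is w√2 and w · w√2 = 10⁶ mm².
w² = 10⁶/√2, so w = 1000 / 2^(1/4) ≈ 840.9 mm; long side = 1000 · 2^(1/4) ≈ 1189.2 mm.

841 × 1189 mm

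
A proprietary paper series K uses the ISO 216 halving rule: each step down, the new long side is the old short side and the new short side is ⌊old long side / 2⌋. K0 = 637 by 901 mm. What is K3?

K1: ⌊901/2⌋ × 637 = 450 × 637 mm
K2: ⌊637/2⌋ × 450 = 318 × 450 mm
K3: ⌊450/2⌋ × 318 = 225 × 318 mm

225 × 318 mm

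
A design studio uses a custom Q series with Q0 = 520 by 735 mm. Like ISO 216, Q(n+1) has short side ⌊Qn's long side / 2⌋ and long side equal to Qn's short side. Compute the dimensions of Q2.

Q1: ⌊735/2⌋ × 520 = 367 × 520 mm
Q2: ⌊520/2⌋ × 367 = 260 × 367 mm

260 × 367 mm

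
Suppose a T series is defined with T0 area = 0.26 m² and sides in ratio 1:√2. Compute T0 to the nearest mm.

429 × 606 mm

Let the short side be w mm. Then w · w√2 = 0.26 m² = 260,000 mm².
w² = 260,000/√2, so w ≈ 428.8 mm; long side = w√2 ≈ 606.4 mm.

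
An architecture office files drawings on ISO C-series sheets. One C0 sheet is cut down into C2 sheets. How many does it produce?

Each ISO step halves the sheet: 1 × C0 → 2 × C1 → 4 × C2
From C0 to C2 is 2 halving steps: 2^2 = 4.

4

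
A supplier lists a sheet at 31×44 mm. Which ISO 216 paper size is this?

B10 (31 × 44 mm)

Aspect ratio 44/31 ≈ 1.419 — close to the ISO √2 ≈ 1.414.
In the B-series (B0 = 1000 × 1414 mm): B10 = 31 × 44 mm.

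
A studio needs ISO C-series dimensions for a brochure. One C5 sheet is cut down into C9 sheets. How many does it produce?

Each ISO step halves the sheet: 1 × C5 → 2 × C6 → 4 × C7 → 8 × C8 → …
From C5 to C9 is 4 halving steps: 2^4 = 16.

16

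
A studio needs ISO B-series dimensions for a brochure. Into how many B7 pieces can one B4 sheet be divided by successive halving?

B4 = 250 × 353 mm; B7 = 88 × 125 mm.
Each halving step doubles the count; 3 steps from B4 to B7.
2^3 = 8.

8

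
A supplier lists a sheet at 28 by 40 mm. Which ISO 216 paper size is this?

C10 (28 × 40 mm)

Aspect ratio 40/28 ≈ 1.429 — close to the ISO √2 ≈ 1.414.
In the C-series (envelope sizes, between A and B): C10 = 28 × 40 mm.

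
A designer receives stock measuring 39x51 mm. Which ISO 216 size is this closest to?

A9 (37 × 52 mm)

Aspect ratio 51/39 ≈ 1.308 (ISO target is √2 ≈ 1.414).
In the A-series (A0 area = 1 m²): A9 = 37 × 52 mm.
Off by 3 mm total — nearest standard size.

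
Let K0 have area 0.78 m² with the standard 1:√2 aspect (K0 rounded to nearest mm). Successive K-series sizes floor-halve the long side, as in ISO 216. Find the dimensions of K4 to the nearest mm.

Let K0's short side be w mm. w · w√2 = 0.78 m² = 780,000 mm², so w ≈ 742.7 mm and w√2 ≈ 1050.3 mm → K0 = 743 × 1050 mm.
K1: ⌊1050/2⌋ × 743 = 525 × 743 mm
K2: ⌊743/2⌋ × 525 = 371 × 525 mm
K3: ⌊525/2⌋ × 371 = 262 × 371 mm
K4: ⌊371/2⌋ × 262 = 185 × 262 mm

185 × 262 mm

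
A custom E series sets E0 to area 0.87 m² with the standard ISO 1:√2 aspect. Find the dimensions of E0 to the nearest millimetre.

784 × 1109 mm

Let the short side be w mm. Then w · w√2 = 0.87 m² = 870,000 mm².
w² = 870,000/√2, so w ≈ 784.3 mm; long side = w√2 ≈ 1109.2 mm.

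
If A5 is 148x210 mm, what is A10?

A6: ⌊210/2⌋ × 148 = 105 × 148 mm
A7: ⌊148/2⌋ × 105 = 74 × 105 mm
A8: ⌊105/2⌋ × 74 = 52 × 74 mm
A9: ⌊74/2⌋ × 52 = 37 × 52 mm
A10: ⌊52/2⌋ × 37 = 26 × 37 mm

26 × 37 mm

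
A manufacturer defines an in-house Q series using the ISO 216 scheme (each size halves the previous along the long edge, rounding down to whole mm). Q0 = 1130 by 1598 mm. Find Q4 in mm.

Q1: ⌊1598/2⌋ × 1130 = 799 × 1130 mm
Q2: ⌊1130/2⌋ × 799 = 565 × 799 mm
Q3: ⌊799/2⌋ × 565 = 399 × 565 mm
Q4: ⌊565/2⌋ × 399 = 282 × 399 mm

282 × 399 mm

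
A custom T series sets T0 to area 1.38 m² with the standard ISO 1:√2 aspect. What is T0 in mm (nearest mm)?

988 × 1397 mm

Let the short side be w mm. Then w · w√2 = 1.38 m² = 1,380,000 mm².
w² = 1,380,000/√2, so w ≈ 987.8 mm; long side = w√2 ≈ 1397.0 mm.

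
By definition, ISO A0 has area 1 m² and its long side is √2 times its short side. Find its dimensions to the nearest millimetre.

Let the short side be w mm. Then the long side is w√2 and w · w√2 = 10⁶ mm².
w² = 10⁶/√2, so w = 1000 / 2^(1/4) ≈ 840.9 mm; long side = 1000 · 2^(1/4) ≈ 1189.2 mm.

841 × 1189 mm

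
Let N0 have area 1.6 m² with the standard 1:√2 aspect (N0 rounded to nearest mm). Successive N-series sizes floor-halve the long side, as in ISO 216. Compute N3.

376 × 532 mm

Let N0's short side be w mm. w · w√2 = 1.6 m² = 1,600,000 mm², so w ≈ 1063.7 mm and w√2 ≈ 1504.2 mm → N0 = 1064 × 1504 mm.
N1: ⌊1504/2⌋ × 1064 = 752 × 1064 mm
N2: ⌊1064/2⌋ × 752 = 532 × 752 mm
N3: ⌊752/2⌋ × 532 = 376 × 532 mm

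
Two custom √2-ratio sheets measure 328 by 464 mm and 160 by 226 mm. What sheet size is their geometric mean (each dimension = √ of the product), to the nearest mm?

Short side: √(328 · 160) = √52480 ≈ 229.1 → 229 mm
Long side: √(464 · 226) = √104864 ≈ 323.8 → 324 mm

229 × 324 mm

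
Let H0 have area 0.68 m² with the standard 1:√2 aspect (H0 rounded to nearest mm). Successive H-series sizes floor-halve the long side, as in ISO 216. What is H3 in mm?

245 × 346 mm

Let H0's short side be w mm. w · w√2 = 0.68 m² = 680,000 mm², so w ≈ 693.4 mm and w√2 ≈ 980.6 mm → H0 = 693 × 981 mm.
H1: ⌊981/2⌋ × 693 = 490 × 693 mm
H2: ⌊693/2⌋ × 490 = 346 × 490 mm
H3: ⌊490/2⌋ × 346 = 245 × 346 mm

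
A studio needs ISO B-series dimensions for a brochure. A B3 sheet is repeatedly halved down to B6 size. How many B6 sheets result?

Each ISO step halves the sheet: 1 × B3 → 2 × B4 → 4 × B5 → 8 × B6
From B3 to B6 is 3 halving steps: 2^3 = 8.

8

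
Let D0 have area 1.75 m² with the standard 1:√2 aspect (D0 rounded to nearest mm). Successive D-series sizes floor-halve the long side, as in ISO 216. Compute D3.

Let D0's short side be w mm. w · w√2 = 1.75 m² = 1,750,000 mm², so w ≈ 1112.4 mm and w√2 ≈ 1573.2 mm → D0 = 1112 × 1573 mm.
D1: ⌊1573/2⌋ × 1112 = 786 × 1112 mm
D2: ⌊1112/2⌋ × 786 = 556 × 786 mm
D3: ⌊786/2⌋ × 556 = 393 × 556 mm

393 × 556 mm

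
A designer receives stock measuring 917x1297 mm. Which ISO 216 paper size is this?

Aspect ratio 1297/917 ≈ 1.414 — close to the ISO √2 ≈ 1.414.
In the C-series (envelope sizes, between A and B): C0 = 917 × 1297 mm.

C0 (917 × 1297 mm)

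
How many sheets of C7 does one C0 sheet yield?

Each ISO step halves the sheet: 1 × C0 → 2 × C1 → 4 × C2 → 8 × C3 → …
From C0 to C7 is 7 halving steps: 2^7 = 128.

128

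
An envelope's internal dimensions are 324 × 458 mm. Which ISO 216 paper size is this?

Aspect ratio 458/324 ≈ 1.414 — close to the ISO √2 ≈ 1.414.
In the C-series (envelope sizes, between A and B): C3 = 324 × 458 mm.

C3 (324 × 458 mm)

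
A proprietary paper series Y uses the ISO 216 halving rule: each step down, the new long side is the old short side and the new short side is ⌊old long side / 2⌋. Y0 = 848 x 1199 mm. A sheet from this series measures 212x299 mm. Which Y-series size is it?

Y0: 848 × 1199 mm
Y1: 599 × 848 mm
Y2: 424 × 599 mm
Y3: 299 × 424 mm
Y4: 212 × 299 mm
Y5: 149 × 212 mm
→ matches Y4.

Y4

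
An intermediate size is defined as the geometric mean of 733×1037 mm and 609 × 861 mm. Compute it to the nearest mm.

668 × 945 mm

Short side: √(733 · 609) = √446397 ≈ 668.1 → 668 mm
Long side: √(1037 · 861) = √892857 ≈ 944.9 → 945 mm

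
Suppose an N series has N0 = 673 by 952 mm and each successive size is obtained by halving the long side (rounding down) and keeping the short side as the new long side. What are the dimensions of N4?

168 × 238 mm

N1: ⌊952/2⌋ × 673 = 476 × 673 mm
N2: ⌊673/2⌋ × 476 = 336 × 476 mm
N3: ⌊476/2⌋ × 336 = 238 × 336 mm
N4: ⌊336/2⌋ × 238 = 168 × 238 mm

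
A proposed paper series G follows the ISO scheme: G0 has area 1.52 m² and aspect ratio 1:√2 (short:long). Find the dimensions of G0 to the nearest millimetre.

1037 × 1466 mm

Let the short side be w mm. Then w · w√2 = 1.52 m² = 1,520,000 mm².
w² = 1,520,000/√2, so w ≈ 1036.7 mm; long side = w√2 ≈ 1466.2 mm.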